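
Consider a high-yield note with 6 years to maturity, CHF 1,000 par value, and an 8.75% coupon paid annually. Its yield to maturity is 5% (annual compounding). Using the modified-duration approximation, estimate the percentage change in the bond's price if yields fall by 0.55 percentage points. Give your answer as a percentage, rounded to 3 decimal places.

+2.626%

Periodic yield y = 0.05. Modified duration first:
  t   CF        PV=CF/(1+0.05)^t    t·PV
  1        87.50        83.3333        83.3333
  2        87.50        79.3651       158.7302
  3        87.50        75.5858       226.7574
  4        87.50        71.9865       287.9459
  5        87.50        68.5585       342.7927
  6     1,087.50       811.5092     4,869.0555
  Σ                  1,190.3385     5,968.6149
P = 1,190.3385; D_Mac = 5.01422 yrs; D_mod = 5.01422/(1+0.05) = 4.77544 yrs.
ΔP/P ≈ -D_mod · Δy = -4.77544 × (-0.0055) = +0.026265 = +2.6265%.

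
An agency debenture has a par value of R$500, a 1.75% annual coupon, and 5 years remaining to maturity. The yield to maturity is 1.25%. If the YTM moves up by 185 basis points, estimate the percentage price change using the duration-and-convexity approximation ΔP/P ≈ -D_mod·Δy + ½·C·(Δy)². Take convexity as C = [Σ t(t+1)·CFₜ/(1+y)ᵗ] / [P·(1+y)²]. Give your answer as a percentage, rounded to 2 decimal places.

With y = 0.0125:
  t   CF        PV=CF/(1+0.0125)^t    t·PV        t(t+1)·PV
  1         8.75         8.6420         8.6420          17.2840
  2         8.75         8.5353        17.0706          51.2117
  3         8.75         8.4299        25.2897         101.1589
  4         8.75         8.3258        33.3033         166.5167
  5       508.75       478.1116     2,390.5579      14,343.3474
  Σ                    512.0446     2,474.8635      14,679.5187
P = 512.0446; D_Mac = 4.83330 yrs; D_mod = 4.77363 yrs; C = 27.96495.
Duration effect: -4.77363 × (+0.0185) = -0.088312
Convexity effect: 0.5 × 27.96495 × (0.0185)² = +0.0047855
ΔP/P ≈ -0.088312 + 0.0047855 = -0.083527 = -8.3527%.

-8.35%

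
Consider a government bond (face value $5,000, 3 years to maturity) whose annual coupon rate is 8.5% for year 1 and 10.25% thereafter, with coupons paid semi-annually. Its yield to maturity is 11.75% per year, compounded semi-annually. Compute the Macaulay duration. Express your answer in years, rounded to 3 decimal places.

2.682 years

Periodic yield y = 0.05875. Discount each cash flow and weight by its period:
  t   CF        PV=CF/(1+0.05875)^t    t·PV
  1       212.50       200.7084       200.7084
  2       212.50       189.5711       379.1422
  3       256.25       215.9154       647.7462
  4       256.25       203.9343       815.7370
  5       256.25       192.6180       963.0898
  6     5,256.25     3,731.7752    22,390.6511
  Σ                  4,734.5223    25,397.0746
Price P = Σ PV = 4,734.5223.
Macaulay duration = Σ(t·PV) / P = 25,397.0746 / 4,734.5223 = 5.36423 half-year periods.
In years: 5.36423 / 2 = 2.68212 years.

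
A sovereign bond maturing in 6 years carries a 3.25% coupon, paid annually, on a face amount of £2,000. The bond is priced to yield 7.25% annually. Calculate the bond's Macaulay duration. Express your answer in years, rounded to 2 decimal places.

Periodic yield y = 0.0725. Discount each cash flow and weight by its year:
  t   CF        PV=CF/(1+0.0725)^t    t·PV
  1        65.00        60.6061        60.6061
  2        65.00        56.5091       113.0183
  3        65.00        52.6892       158.0675
  4        65.00        49.1274       196.5098
  5        65.00        45.8065       229.0324
  6     2,065.00     1,356.8638     8,141.1827
  Σ                  1,621.6021     8,898.4167
Price P = Σ PV = 1,621.6021.
Macaulay duration = Σ(t·PV) / P = 8,898.4167 / 1,621.6021 = 5.48742 years.

5.49 years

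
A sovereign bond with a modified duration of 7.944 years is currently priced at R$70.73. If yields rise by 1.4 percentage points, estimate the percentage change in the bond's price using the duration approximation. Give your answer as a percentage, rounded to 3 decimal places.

-11.122%

Duration approximation: ΔP/P ≈ -D_mod · Δy = -7.944 × (+0.014) = -0.111216.
As a percentage: -11.1216%.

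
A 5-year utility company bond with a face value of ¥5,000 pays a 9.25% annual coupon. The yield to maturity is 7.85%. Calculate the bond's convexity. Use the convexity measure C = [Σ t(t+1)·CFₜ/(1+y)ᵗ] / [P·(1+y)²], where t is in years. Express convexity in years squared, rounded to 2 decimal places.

With y = 0.0785:
  t   CF        PV=CF/(1+0.0785)^t    t·PV        t(t+1)·PV
  1       462.50       428.8363       428.8363         857.6727
  2       462.50       397.6229       795.2459       2,385.7377
  3       462.50       368.6815     1,106.0444       4,424.1774
  4       462.50       341.8465     1,367.3860       6,836.9300
  5     5,462.50     3,743.6109    18,718.0545     112,308.3269
  Σ                  5,280.5981    22,415.5671     126,812.8447
P = 5,280.5981.
Convexity = Σ t(t+1)·PV / [P·(1+y)²] = 126,812.8447 / (5,280.5981 × 1.163162) = 20.64619.

20.65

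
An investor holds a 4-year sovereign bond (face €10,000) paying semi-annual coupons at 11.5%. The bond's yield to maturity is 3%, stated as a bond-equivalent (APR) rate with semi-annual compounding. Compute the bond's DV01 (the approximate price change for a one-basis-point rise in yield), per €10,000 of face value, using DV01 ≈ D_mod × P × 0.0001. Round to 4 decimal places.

€4.4360

Periodic yield y = 0.015.
  t   CF        PV=CF/(1+0.015)^t    t·PV
  1       575.00       566.5025       566.5025
  2       575.00       558.1305     1,116.2610
  3       575.00       549.8823     1,649.6468
  4       575.00       541.7559     2,167.0237
  5       575.00       533.7497     2,668.7484
  6       575.00       525.8618     3,155.1706
  7       575.00       518.0904     3,626.6328
  8    10,575.00     9,387.5451    75,100.3611
  Σ                 13,181.5182    90,050.3469
P = 13,181.5182; D_Mac = 6.83156 half-year periods = 3.41578 yrs; D_mod = 3.36530 yrs.
DV01 ≈ 3.36530 × 13,181.5182 × 0.0001 = 4.435978.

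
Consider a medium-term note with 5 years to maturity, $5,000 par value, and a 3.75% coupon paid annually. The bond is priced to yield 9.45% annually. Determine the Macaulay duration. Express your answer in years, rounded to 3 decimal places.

4.597 years

Periodic yield y = 0.0945. Discount each cash flow and weight by its year:
  t   CF        PV=CF/(1+0.0945)^t    t·PV
  1       187.50       171.3111       171.3111
  2       187.50       156.5200       313.0399
  3       187.50       143.0059       429.0177
  4       187.50       130.6587       522.6347
  5     5,187.50     3,302.7772    16,513.8861
  Σ                  3,904.2729    17,949.8895
Price P = Σ PV = 3,904.2729.
Macaulay duration = Σ(t·PV) / P = 17,949.8895 / 3,904.2729 = 4.59750 years.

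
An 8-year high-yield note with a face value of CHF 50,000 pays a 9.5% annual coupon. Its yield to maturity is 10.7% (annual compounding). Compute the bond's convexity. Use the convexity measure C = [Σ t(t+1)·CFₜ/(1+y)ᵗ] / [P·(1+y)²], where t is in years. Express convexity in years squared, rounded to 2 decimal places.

With y = 0.107:
  t   CF        PV=CF/(1+0.107)^t    t·PV        t(t+1)·PV
  1     4,750.00     4,290.8762     4,290.8762       8,581.7525
  2     4,750.00     3,876.1303     7,752.2606      23,256.7818
  3     4,750.00     3,501.4727    10,504.4182      42,017.6726
  4     4,750.00     3,163.0287    12,652.1146      63,260.5731
  5     4,750.00     2,857.2978    14,286.4889      85,718.9337
  6     4,750.00     2,581.1181    15,486.7089     108,406.9622
  7     4,750.00     2,331.6334    16,321.4336     130,571.4691
  8    54,750.00    24,277.4549   194,219.6394   1,747,976.7547
  Σ                 46,879.0122   275,513.9405   2,209,790.8997
P = 46,879.0122.
Convexity = Σ t(t+1)·PV / [P·(1+y)²] = 2,209,790.8997 / (46,879.0122 × 1.225449) = 38.46604.

38.47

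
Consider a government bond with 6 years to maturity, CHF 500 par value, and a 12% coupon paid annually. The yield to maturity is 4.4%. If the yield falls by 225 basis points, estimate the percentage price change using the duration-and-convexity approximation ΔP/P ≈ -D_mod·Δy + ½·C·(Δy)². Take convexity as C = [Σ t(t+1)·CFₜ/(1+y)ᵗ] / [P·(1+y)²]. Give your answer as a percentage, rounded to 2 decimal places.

+11.13%

With y = 0.044:
  t   CF        PV=CF/(1+0.044)^t    t·PV        t(t+1)·PV
  1        60.00        57.4713        57.4713         114.9425
  2        60.00        55.0491       110.0982         330.2946
  3        60.00        52.7290       158.1871         632.7483
  4        60.00        50.5067       202.0269       1,010.1346
  5        60.00        48.3781       241.8905       1,451.3428
  6       560.00       432.4989     2,594.9936      18,164.9550
  Σ                    696.6331     3,364.6675      21,704.4179
P = 696.6331; D_Mac = 4.82990 yrs; D_mod = 4.62634 yrs; C = 28.58532.
Duration effect: -4.62634 × (-0.0225) = +0.104093
Convexity effect: 0.5 × 28.58532 × (-0.0225)² = +0.0072357
ΔP/P ≈ +0.104093 + 0.0072357 = +0.111328 = +11.1328%.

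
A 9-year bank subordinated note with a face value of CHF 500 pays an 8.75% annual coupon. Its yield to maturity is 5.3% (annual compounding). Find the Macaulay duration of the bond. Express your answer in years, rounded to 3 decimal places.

Periodic yield y = 0.053. Discount each cash flow and weight by its year:
  t   CF        PV=CF/(1+0.053)^t    t·PV
  1        43.75        41.5480        41.5480
  2        43.75        39.4568        78.9135
  3        43.75        37.4708       112.4124
  4        43.75        35.5848       142.3392
  5        43.75        33.7937       168.9687
  6        43.75        32.0928       192.5569
  7        43.75        30.4775       213.3426
  8        43.75        28.9435       231.5480
  9       543.75       341.6205     3,074.5845
  Σ                    620.9884     4,256.2138
Price P = Σ PV = 620.9884.
Macaulay duration = Σ(t·PV) / P = 4,256.2138 / 620.9884 = 6.85393 years.

6.854 years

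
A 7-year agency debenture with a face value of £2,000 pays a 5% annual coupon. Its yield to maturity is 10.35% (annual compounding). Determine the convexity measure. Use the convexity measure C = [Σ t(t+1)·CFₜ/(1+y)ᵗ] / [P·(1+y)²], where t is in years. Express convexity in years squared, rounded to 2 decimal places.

36.55

With y = 0.1035:
  t   CF        PV=CF/(1+0.1035)^t    t·PV        t(t+1)·PV
  1       100.00        90.6208        90.6208         181.2415
  2       100.00        82.1212       164.2424         492.7272
  3       100.00        74.4189       223.2566         893.0263
  4       100.00        67.4389       269.7557       1,348.7785
  5       100.00        61.1137       305.5683       1,833.4099
  6       100.00        55.3817       332.2900       2,326.0298
  7     2,100.00     1,053.9328     7,377.5298      59,020.2384
  Σ                  1,485.0279     8,763.2635      66,095.4516
P = 1,485.0279.
Convexity = Σ t(t+1)·PV / [P·(1+y)²] = 66,095.4516 / (1,485.0279 × 1.217712) = 36.55041.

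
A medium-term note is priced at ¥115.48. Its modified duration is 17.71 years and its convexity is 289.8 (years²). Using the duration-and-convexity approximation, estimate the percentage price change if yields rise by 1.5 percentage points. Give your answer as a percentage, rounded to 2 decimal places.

-23.30%

Duration effect: -D_mod·Δy = -17.71 × (+0.015) = -0.265650
Convexity effect: ½·C·(Δy)² = 0.5 × 289.8 × (0.015)² = +0.0326025
ΔP/P ≈ -0.265650 + 0.0326025 = -0.2330475
= -23.30475%.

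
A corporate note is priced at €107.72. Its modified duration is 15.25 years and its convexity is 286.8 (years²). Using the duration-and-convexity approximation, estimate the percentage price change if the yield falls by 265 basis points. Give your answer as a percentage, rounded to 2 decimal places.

Duration effect: -D_mod·Δy = -15.25 × (-0.0265) = +0.404125
Convexity effect: ½·C·(Δy)² = 0.5 × 286.8 × (-0.0265)² = +0.10070265
ΔP/P ≈ +0.404125 + 0.10070265 = +0.50482765
= +50.482765%.

+50.48%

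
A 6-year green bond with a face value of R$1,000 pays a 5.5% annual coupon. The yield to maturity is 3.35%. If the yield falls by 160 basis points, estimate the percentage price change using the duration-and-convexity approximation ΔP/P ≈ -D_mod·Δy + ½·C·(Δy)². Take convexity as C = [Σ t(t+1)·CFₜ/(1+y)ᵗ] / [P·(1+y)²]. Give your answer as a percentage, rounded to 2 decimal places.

With y = 0.0335:
  t   CF        PV=CF/(1+0.0335)^t    t·PV        t(t+1)·PV
  1        55.00        53.2172        53.2172         106.4344
  2        55.00        51.4922       102.9845         308.9534
  3        55.00        49.8232       149.4695         597.8779
  4        55.00        48.2082       192.8327         964.1637
  5        55.00        46.6456       233.2278       1,399.3667
  6     1,055.00       865.7442     5,194.4650      36,361.2550
  Σ                  1,115.1305     5,926.1967      39,738.0511
P = 1,115.1305; D_Mac = 5.31435 yrs; D_mod = 5.14209 yrs; C = 33.36260.
Duration effect: -5.14209 × (-0.016) = +0.082273
Convexity effect: 0.5 × 33.36260 × (-0.016)² = +0.0042704
ΔP/P ≈ +0.082273 + 0.0042704 = +0.086544 = +8.6544%.

+8.65%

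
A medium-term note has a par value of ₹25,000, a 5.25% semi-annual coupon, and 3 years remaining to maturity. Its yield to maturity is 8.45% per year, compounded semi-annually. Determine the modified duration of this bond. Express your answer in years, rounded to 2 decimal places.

Periodic yield y = 0.04225. First find Macaulay duration:
  t   CF        PV=CF/(1+0.04225)^t    t·PV
  1       656.25       629.6474       629.6474
  2       656.25       604.1232     1,208.2464
  3       656.25       579.6337     1,738.9010
  4       656.25       556.1369     2,224.5475
  5       656.25       533.5926     2,667.9630
  6    25,656.25    20,015.2840   120,091.7038
  Σ                 22,918.4177   128,561.0091
P = 22,918.4177; Macaulay duration = 128,561.0091 / 22,918.4177 = 5.60951 half-year periods = 2.80475 years.
Modified duration = D_Mac / (1 + y) = 2.80475 / 1.04225 = 2.69106 years.

2.69 years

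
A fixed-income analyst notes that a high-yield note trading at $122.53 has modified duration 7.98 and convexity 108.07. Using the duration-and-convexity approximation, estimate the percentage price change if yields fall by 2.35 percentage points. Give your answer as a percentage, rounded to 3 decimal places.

Duration effect: -D_mod·Δy = -7.98 × (-0.0235) = +0.187530
Convexity effect: ½·C·(Δy)² = 0.5 × 108.07 × (-0.0235)² = +0.02984082875
ΔP/P ≈ +0.187530 + 0.02984082875 = +0.21737082875
= +21.737082875%.

+21.737%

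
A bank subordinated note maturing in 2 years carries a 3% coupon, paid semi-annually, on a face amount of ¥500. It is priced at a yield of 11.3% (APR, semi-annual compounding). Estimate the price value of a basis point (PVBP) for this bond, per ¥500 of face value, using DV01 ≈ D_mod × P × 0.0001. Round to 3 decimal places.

¥0.079

Periodic yield y = 0.0565.
  t   CF        PV=CF/(1+0.0565)^t    t·PV
  1         7.50         7.0989         7.0989
  2         7.50         6.7193        13.4385
  3         7.50         6.3599        19.0798
  4       507.50       407.3409     1,629.3637
  Σ                    427.5190     1,668.9809
P = 427.5190; D_Mac = 3.90388 half-year periods = 1.95194 yrs; D_mod = 1.84755 yrs.
DV01 ≈ 1.84755 × 427.5190 × 0.0001 = 0.078986.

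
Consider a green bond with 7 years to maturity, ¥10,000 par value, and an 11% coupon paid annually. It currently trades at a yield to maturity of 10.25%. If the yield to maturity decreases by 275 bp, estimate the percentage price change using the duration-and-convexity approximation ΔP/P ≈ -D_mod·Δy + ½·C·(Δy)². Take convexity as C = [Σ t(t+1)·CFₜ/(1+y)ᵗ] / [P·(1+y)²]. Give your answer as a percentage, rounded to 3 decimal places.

With y = 0.1025:
  t   CF        PV=CF/(1+0.1025)^t    t·PV        t(t+1)·PV
  1     1,100.00       997.7324       997.7324       1,995.4649
  2     1,100.00       904.9727     1,809.9454       5,429.8363
  3     1,100.00       820.8369     2,462.5108       9,850.0432
  4     1,100.00       744.5233     2,978.0932      14,890.4660
  5     1,100.00       675.3046     3,376.5229      20,259.1374
  6     1,100.00       612.5212     3,675.1270      25,725.8887
  7    11,100.00     5,606.2543    39,243.7799     313,950.2396
  Σ                 10,362.1454    54,543.7117     392,101.0761
P = 10,362.1454; D_Mac = 5.26375 yrs; D_mod = 4.77437 yrs; C = 31.13086.
Duration effect: -4.77437 × (-0.0275) = +0.131295
Convexity effect: 0.5 × 31.13086 × (-0.0275)² = +0.0117714
ΔP/P ≈ +0.131295 + 0.0117714 = +0.143067 = +14.3067%.

+14.307%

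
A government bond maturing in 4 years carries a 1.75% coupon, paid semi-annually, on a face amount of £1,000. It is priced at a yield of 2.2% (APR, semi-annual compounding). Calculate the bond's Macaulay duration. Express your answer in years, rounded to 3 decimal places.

Periodic yield y = 0.011. Discount each cash flow and weight by its period:
  t   CF        PV=CF/(1+0.011)^t    t·PV
  1         8.75         8.6548         8.6548
  2         8.75         8.5606        17.1213
  3         8.75         8.4675        25.4025
  4         8.75         8.3754        33.5014
  5         8.75         8.2842        41.4212
  6         8.75         8.1941        49.1646
  7         8.75         8.1049        56.7346
  8     1,008.75       924.2177     7,393.7420
  Σ                    982.8593     7,625.7423
Price P = Σ PV = 982.8593.
Macaulay duration = Σ(t·PV) / P = 7,625.7423 / 982.8593 = 7.75873 half-year periods.
In years: 7.75873 / 2 = 3.87937 years.

3.879 years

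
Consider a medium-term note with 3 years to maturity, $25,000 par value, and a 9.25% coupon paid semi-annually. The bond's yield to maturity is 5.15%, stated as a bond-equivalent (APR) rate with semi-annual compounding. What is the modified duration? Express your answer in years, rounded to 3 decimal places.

2.638 years

Periodic yield y = 0.02575. First find Macaulay duration:
  t   CF        PV=CF/(1+0.02575)^t    t·PV
  1     1,156.25     1,127.2240     1,127.2240
  2     1,156.25     1,098.9266     2,197.8532
  3     1,156.25     1,071.3396     3,214.0189
  4     1,156.25     1,044.4452     4,177.7807
  5     1,156.25     1,018.2258     5,091.1292
  6    26,156.25    22,455.6859   134,734.1157
  Σ                 27,815.8472   150,542.1217
P = 27,815.8472; Macaulay duration = 150,542.1217 / 27,815.8472 = 5.41210 half-year periods = 2.70605 years.
Modified duration = D_Mac / (1 + y) = 2.70605 / 1.02575 = 2.63812 years.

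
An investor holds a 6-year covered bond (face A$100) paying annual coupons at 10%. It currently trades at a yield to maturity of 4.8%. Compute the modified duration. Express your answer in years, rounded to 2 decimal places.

Periodic yield y = 0.048. First find Macaulay duration:
  t   CF        PV=CF/(1+0.048)^t    t·PV
  1        10.00         9.5420         9.5420
  2        10.00         9.1049        18.2099
  3        10.00         8.6879        26.0638
  4        10.00         8.2900        33.1600
  5        10.00         7.9103        39.5516
  6       110.00        83.0281       498.1685
  Σ                    126.5633       624.6957
P = 126.5633; Macaulay duration = 624.6957 / 126.5633 = 4.93584 years.
Modified duration = D_Mac / (1 + y) = 4.93584 / 1.048 = 4.70977 years.

4.71 years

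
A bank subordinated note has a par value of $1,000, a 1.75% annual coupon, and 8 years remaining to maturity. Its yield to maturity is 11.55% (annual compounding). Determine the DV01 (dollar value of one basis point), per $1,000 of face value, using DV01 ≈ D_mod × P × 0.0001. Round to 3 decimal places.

Periodic yield y = 0.1155.
  t   CF        PV=CF/(1+0.1155)^t    t·PV
  1        17.50        15.6880        15.6880
  2        17.50        14.0637        28.1274
  3        17.50        12.6075        37.8225
  4        17.50        11.3021        45.2085
  5        17.50        10.1319        50.6594
  6        17.50         9.0828        54.4969
  7        17.50         8.1424        56.9966
  8     1,017.50       424.4024     3,395.2191
  Σ                    505.4208     3,684.2184
P = 505.4208; D_Mac = 7.28941 yrs; D_mod = 6.53466 yrs.
DV01 ≈ 6.53466 × 505.4208 × 0.0001 = 0.330275.

$0.330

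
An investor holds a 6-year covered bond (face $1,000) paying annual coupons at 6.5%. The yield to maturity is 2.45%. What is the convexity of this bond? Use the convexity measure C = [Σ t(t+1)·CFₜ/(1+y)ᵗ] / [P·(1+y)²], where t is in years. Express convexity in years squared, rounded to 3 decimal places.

With y = 0.0245:
  t   CF        PV=CF/(1+0.0245)^t    t·PV        t(t+1)·PV
  1        65.00        63.4456        63.4456         126.8912
  2        65.00        61.9283       123.8567         371.5700
  3        65.00        60.4474       181.3421         725.3685
  4        65.00        59.0018       236.0073       1,180.0367
  5        65.00        57.5909       287.9543       1,727.7257
  6     1,065.00       921.0386     5,526.2316      38,683.6212
  Σ                  1,223.4526     6,418.8376      42,815.2133
P = 1,223.4526.
Convexity = Σ t(t+1)·PV / [P·(1+y)²] = 42,815.2133 / (1,223.4526 × 1.049600) = 33.34165.

33.342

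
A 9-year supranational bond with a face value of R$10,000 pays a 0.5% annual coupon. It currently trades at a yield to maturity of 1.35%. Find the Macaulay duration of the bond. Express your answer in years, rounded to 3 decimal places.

Periodic yield y = 0.0135. Discount each cash flow and weight by its year:
  t   CF        PV=CF/(1+0.0135)^t    t·PV
  1        50.00        49.3340        49.3340
  2        50.00        48.6769        97.3537
  3        50.00        48.0285       144.0854
  4        50.00        47.3887       189.5549
  5        50.00        46.7575       233.7875
  6        50.00        46.1347       276.8081
  7        50.00        45.5202       318.6411
  8        50.00        44.9138       359.3105
  9    10,050.00     8,907.4273    80,166.8453
  Σ                  9,284.1814    81,835.7205
Price P = Σ PV = 9,284.1814.
Macaulay duration = Σ(t·PV) / P = 81,835.7205 / 9,284.1814 = 8.81453 years.

8.815 years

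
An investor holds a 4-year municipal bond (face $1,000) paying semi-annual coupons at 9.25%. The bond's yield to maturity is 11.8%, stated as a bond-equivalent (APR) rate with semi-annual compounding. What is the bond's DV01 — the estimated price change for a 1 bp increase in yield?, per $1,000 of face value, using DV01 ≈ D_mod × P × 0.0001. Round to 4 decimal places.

$0.2960

Periodic yield y = 0.059.
  t   CF        PV=CF/(1+0.059)^t    t·PV
  1        46.25        43.6733        43.6733
  2        46.25        41.2401        82.4802
  3        46.25        38.9425       116.8275
  4        46.25        36.7729       147.0916
  5        46.25        34.7242       173.6209
  6        46.25        32.7896       196.7375
  7        46.25        30.9628       216.7395
  8     1,046.25       661.4055     5,291.2439
  Σ                    920.5108     6,268.4144
P = 920.5108; D_Mac = 6.80971 half-year periods = 3.40486 yrs; D_mod = 3.21516 yrs.
DV01 ≈ 3.21516 × 920.5108 × 0.0001 = 0.295959.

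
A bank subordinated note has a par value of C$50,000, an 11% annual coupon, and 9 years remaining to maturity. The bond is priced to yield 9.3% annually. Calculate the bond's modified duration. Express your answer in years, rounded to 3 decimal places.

Periodic yield y = 0.093. First find Macaulay duration:
  t   CF        PV=CF/(1+0.093)^t    t·PV
  1     5,500.00     5,032.0220     5,032.0220
  2     5,500.00     4,603.8627     9,207.7254
  3     5,500.00     4,212.1342    12,636.4027
  4     5,500.00     3,853.7367    15,414.9469
  5     5,500.00     3,525.8341    17,629.1707
  6     5,500.00     3,225.8318    19,354.9908
  7     5,500.00     2,951.3557    20,659.4900
  8     5,500.00     2,700.2340    21,601.8716
  9    55,500.00    24,929.3828   224,364.4448
  Σ                 55,034.3940   345,901.0649
P = 55,034.3940; Macaulay duration = 345,901.0649 / 55,034.3940 = 6.28518 years.
Modified duration = D_Mac / (1 + y) = 6.28518 / 1.093 = 5.75039 years.

5.750 years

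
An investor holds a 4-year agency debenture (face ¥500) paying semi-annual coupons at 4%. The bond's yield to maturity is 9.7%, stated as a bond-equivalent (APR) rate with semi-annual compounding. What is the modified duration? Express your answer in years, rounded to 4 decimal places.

Periodic yield y = 0.0485. First find Macaulay duration:
  t   CF        PV=CF/(1+0.0485)^t    t·PV
  1        10.00         9.5374         9.5374
  2        10.00         9.0963        18.1925
  3        10.00         8.6755        26.0265
  4        10.00         8.2742        33.0968
  5        10.00         7.8915        39.4573
  6        10.00         7.5264        45.1586
  7        10.00         7.1783        50.2480
  8       510.00       349.1586     2,793.2685
  Σ                    407.3382     3,014.9858
P = 407.3382; Macaulay duration = 3,014.9858 / 407.3382 = 7.40168 half-year periods = 3.70084 years.
Modified duration = D_Mac / (1 + y) = 3.70084 / 1.0485 = 3.52965 years.

3.5297 years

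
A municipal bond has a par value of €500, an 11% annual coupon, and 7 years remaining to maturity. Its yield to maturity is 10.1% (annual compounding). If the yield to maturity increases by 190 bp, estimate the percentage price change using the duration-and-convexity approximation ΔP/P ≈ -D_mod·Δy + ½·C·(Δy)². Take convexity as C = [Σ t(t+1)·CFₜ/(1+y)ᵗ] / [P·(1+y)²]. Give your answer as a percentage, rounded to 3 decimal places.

-8.531%

With y = 0.101:
  t   CF        PV=CF/(1+0.101)^t    t·PV        t(t+1)·PV
  1        55.00        49.9546        49.9546          99.9092
  2        55.00        45.3720        90.7440         272.2321
  3        55.00        41.2098       123.6295         494.5179
  4        55.00        37.4294       149.7178         748.5889
  5        55.00        33.9959       169.9793       1,019.8759
  6        55.00        30.8773       185.2636       1,296.8450
  7       555.00       282.9969     1,980.9786      15,847.8290
  Σ                    521.8359     2,750.2674      19,779.7980
P = 521.8359; D_Mac = 5.27037 yrs; D_mod = 4.78689 yrs; C = 31.26894.
Duration effect: -4.78689 × (+0.019) = -0.090951
Convexity effect: 0.5 × 31.26894 × (0.019)² = +0.0056440
ΔP/P ≈ -0.090951 + 0.0056440 = -0.085307 = -8.5307%.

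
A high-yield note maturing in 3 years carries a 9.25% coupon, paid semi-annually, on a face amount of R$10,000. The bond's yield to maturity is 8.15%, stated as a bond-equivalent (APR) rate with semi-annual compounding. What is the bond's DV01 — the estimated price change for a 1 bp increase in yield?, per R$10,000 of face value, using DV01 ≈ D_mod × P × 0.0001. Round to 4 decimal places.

R$2.6614

Periodic yield y = 0.04075.
  t   CF        PV=CF/(1+0.04075)^t    t·PV
  1       462.50       444.3911       444.3911
  2       462.50       426.9912       853.9823
  3       462.50       410.2726     1,230.8177
  4       462.50       394.2086     1,576.8343
  5       462.50       378.7735     1,893.8677
  6    10,462.50     8,232.9780    49,397.8679
  Σ                 10,287.6149    55,397.7610
P = 10,287.6149; D_Mac = 5.38490 half-year periods = 2.69245 yrs; D_mod = 2.58703 yrs.
DV01 ≈ 2.58703 × 10,287.6149 × 0.0001 = 2.661435.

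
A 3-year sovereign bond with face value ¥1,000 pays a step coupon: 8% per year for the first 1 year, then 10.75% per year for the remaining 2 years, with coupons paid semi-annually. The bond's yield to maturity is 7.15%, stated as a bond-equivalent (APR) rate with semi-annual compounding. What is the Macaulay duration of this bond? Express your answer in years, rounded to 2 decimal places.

Periodic yield y = 0.03575. Discount each cash flow and weight by its period:
  t   CF        PV=CF/(1+0.03575)^t    t·PV
  1        40.00        38.6194        38.6194
  2        40.00        37.2864        74.5727
  3        53.75        48.3742       145.1225
  4        53.75        46.7045       186.8180
  5        53.75        45.0924       225.4622
  6     1,053.75       853.5087     5,121.0520
  Σ                  1,069.5855     5,791.6469
Price P = Σ PV = 1,069.5855.
Macaulay duration = Σ(t·PV) / P = 5,791.6469 / 1,069.5855 = 5.41485 half-year periods.
In years: 5.41485 / 2 = 2.70743 years.

2.71 years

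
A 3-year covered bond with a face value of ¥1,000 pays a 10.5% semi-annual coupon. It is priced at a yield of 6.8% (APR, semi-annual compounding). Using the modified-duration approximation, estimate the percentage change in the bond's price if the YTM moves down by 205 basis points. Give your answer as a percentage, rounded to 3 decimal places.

Periodic yield y = 0.034. Modified duration first:
  t   CF        PV=CF/(1+0.034)^t    t·PV
  1        52.50        50.7737        50.7737
  2        52.50        49.1042        98.2083
  3        52.50        47.4895       142.4685
  4        52.50        45.9280       183.7118
  5        52.50        44.4178       222.0888
  6     1,052.50       861.1898     5,167.1387
  Σ                  1,098.9029     5,864.3899
P = 1,098.9029; D_Mac = 5.33659 half-year periods = 2.66829 yrs; D_mod = 2.66829/(1+0.034) = 2.58055 yrs.
ΔP/P ≈ -D_mod · Δy = -2.58055 × (-0.0205) = +0.052901 = +5.2901%.

+5.290%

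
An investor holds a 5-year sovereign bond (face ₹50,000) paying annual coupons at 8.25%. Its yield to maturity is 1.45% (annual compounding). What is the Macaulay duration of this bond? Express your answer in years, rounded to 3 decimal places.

4.395 years

Periodic yield y = 0.0145. Discount each cash flow and weight by its year:
  t   CF        PV=CF/(1+0.0145)^t    t·PV
  1     4,125.00     4,066.0424     4,066.0424
  2     4,125.00     4,007.9274     8,015.8549
  3     4,125.00     3,950.6431    11,851.9293
  4     4,125.00     3,894.1775    15,576.7102
  5    54,125.00    50,366.0222   251,830.1110
  Σ                 66,284.8127   291,340.6477
Price P = Σ PV = 66,284.8127.
Macaulay duration = Σ(t·PV) / P = 291,340.6477 / 66,284.8127 = 4.39529 years.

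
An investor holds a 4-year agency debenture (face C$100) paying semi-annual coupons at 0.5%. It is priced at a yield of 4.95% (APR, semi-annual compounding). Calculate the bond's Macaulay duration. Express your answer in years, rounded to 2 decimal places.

Periodic yield y = 0.02475. Discount each cash flow and weight by its period:
  t   CF        PV=CF/(1+0.02475)^t    t·PV
  1         0.25         0.2440         0.2440
  2         0.25         0.2381         0.4761
  3         0.25         0.2323         0.6970
  4         0.25         0.2267         0.9068
  5         0.25         0.2212         1.1062
  6         0.25         0.2159         1.2953
  7         0.25         0.2107         1.4747
  8       100.25        82.4406       659.5245
  Σ                     84.0294       665.7247
Price P = Σ PV = 84.0294.
Macaulay duration = Σ(t·PV) / P = 665.7247 / 84.0294 = 7.92252 half-year periods.
In years: 7.92252 / 2 = 3.96126 years.

3.96 years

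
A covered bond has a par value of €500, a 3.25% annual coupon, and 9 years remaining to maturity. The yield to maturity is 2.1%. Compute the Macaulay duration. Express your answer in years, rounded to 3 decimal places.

8.001 years

Periodic yield y = 0.021. Discount each cash flow and weight by its year:
  t   CF        PV=CF/(1+0.021)^t    t·PV
  1        16.25        15.9158        15.9158
  2        16.25        15.5884        31.1768
  3        16.25        15.2678        45.8034
  4        16.25        14.9538        59.8150
  5        16.25        14.6462        73.2309
  6        16.25        14.3449        86.0697
  7        16.25        14.0499        98.3493
  8        16.25        13.7609       110.0873
  9       516.25       428.1820     3,853.6378
  Σ                    546.7097     4,374.0861
Price P = Σ PV = 546.7097.
Macaulay duration = Σ(t·PV) / P = 4,374.0861 / 546.7097 = 8.00075 years.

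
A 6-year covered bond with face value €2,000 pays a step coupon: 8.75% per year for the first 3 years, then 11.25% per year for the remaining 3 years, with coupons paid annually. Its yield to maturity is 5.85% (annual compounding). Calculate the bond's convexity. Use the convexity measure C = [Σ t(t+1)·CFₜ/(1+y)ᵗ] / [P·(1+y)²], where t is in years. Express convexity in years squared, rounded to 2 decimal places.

29.07

With y = 0.0585:
  t   CF        PV=CF/(1+0.0585)^t    t·PV        t(t+1)·PV
  1       175.00       165.3283       165.3283         330.6566
  2       175.00       156.1911       312.3822         937.1467
  3       175.00       147.5589       442.6768       1,770.7070
  4       225.00       179.2335       716.9338       3,584.6690
  5       225.00       169.3278       846.6389       5,079.8333
  6     2,225.00     1,581.9212     9,491.5271      66,440.6896
  Σ                  2,399.5607    11,975.4871      78,143.7023
P = 2,399.5607.
Convexity = Σ t(t+1)·PV / [P·(1+y)²] = 78,143.7023 / (2,399.5607 × 1.120422) = 29.06568.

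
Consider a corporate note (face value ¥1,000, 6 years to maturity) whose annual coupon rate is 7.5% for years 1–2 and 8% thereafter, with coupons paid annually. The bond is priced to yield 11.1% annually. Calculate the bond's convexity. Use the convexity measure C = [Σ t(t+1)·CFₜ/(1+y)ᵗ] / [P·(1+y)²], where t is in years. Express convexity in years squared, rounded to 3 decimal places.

26.157

With y = 0.111:
  t   CF        PV=CF/(1+0.111)^t    t·PV        t(t+1)·PV
  1        75.00        67.5068        67.5068         135.0135
  2        75.00        60.7622       121.5243         364.5729
  3        80.00        58.3375       175.0125         700.0500
  4        80.00        52.5090       210.0360       1,050.1800
  5        80.00        47.2628       236.3141       1,417.8848
  6     1,080.00       574.3008     3,445.8046      24,120.6325
  Σ                    860.6790     4,256.1983      27,788.3337
P = 860.6790.
Convexity = Σ t(t+1)·PV / [P·(1+y)²] = 27,788.3337 / (860.6790 × 1.234321) = 26.15732.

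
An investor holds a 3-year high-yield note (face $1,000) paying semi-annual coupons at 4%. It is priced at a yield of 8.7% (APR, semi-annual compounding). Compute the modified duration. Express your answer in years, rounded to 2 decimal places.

Periodic yield y = 0.0435. First find Macaulay duration:
  t   CF        PV=CF/(1+0.0435)^t    t·PV
  1        20.00        19.1663        19.1663
  2        20.00        18.3673        36.7346
  3        20.00        17.6016        52.8049
  4        20.00        16.8679        67.4715
  5        20.00        16.1647        80.8235
  6     1,020.00       790.0334     4,740.2004
  Σ                    878.2011     4,997.2011
P = 878.2011; Macaulay duration = 4,997.2011 / 878.2011 = 5.69027 half-year periods = 2.84513 years.
Modified duration = D_Mac / (1 + y) = 2.84513 / 1.0435 = 2.72653 years.

2.73 years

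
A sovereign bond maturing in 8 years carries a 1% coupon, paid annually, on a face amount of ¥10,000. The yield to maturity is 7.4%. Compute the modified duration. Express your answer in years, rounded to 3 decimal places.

Periodic yield y = 0.074. First find Macaulay duration:
  t   CF        PV=CF/(1+0.074)^t    t·PV
  1       100.00        93.1099        93.1099
  2       100.00        86.6945       173.3890
  3       100.00        80.7211       242.1633
  4       100.00        75.1593       300.6373
  5       100.00        69.9808       349.9038
  6       100.00        65.1590       390.9539
  7       100.00        60.6694       424.6861
  8    10,100.00     5,705.4135    45,643.3077
  Σ                  6,236.9074    47,618.1510
P = 6,236.9074; Macaulay duration = 47,618.1510 / 6,236.9074 = 7.63490 years.
Modified duration = D_Mac / (1 + y) = 7.63490 / 1.074 = 7.10884 years.

7.109 years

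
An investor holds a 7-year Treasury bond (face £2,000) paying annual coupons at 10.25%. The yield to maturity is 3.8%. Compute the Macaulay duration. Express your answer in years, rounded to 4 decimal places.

Periodic yield y = 0.038. Discount each cash flow and weight by its year:
  t   CF        PV=CF/(1+0.038)^t    t·PV
  1       205.00       197.4952       197.4952
  2       205.00       190.2651       380.5302
  3       205.00       183.2997       549.8992
  4       205.00       176.5893       706.3573
  5       205.00       170.1246       850.6230
  6       205.00       163.8965       983.3791
  7     2,205.00     1,698.3497    11,888.4479
  Σ                  2,780.0202    15,556.7319
Price P = Σ PV = 2,780.0202.
Macaulay duration = Σ(t·PV) / P = 15,556.7319 / 2,780.0202 = 5.59591 years.

5.5959 years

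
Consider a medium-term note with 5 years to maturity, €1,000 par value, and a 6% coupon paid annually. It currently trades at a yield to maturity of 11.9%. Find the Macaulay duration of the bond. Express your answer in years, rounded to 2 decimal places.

4.39 years

Periodic yield y = 0.119. Discount each cash flow and weight by its year:
  t   CF        PV=CF/(1+0.119)^t    t·PV
  1        60.00        53.6193        53.6193
  2        60.00        47.9172        95.8343
  3        60.00        42.8214       128.4642
  4        60.00        38.2676       153.0703
  5     1,060.00       604.1648     3,020.8241
  Σ                    786.7903     3,451.8122
Price P = Σ PV = 786.7903.
Macaulay duration = Σ(t·PV) / P = 3,451.8122 / 786.7903 = 4.38721 years.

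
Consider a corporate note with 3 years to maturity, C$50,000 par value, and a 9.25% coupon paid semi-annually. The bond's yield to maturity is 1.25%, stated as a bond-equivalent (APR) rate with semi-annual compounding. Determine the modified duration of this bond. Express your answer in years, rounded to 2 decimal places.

2.71 years

Periodic yield y = 0.00625. First find Macaulay duration:
  t   CF        PV=CF/(1+0.00625)^t    t·PV
  1     2,312.50     2,298.1366     2,298.1366
  2     2,312.50     2,283.8625     4,567.7250
  3     2,312.50     2,269.6770     6,809.0311
  4     2,312.50     2,255.5797     9,022.3186
  5     2,312.50     2,241.5698    11,207.8492
  6    52,312.50    50,392.9886   302,357.9314
  Σ                 61,741.8142   336,262.9920
P = 61,741.8142; Macaulay duration = 336,262.9920 / 61,741.8142 = 5.44628 half-year periods = 2.72314 years.
Modified duration = D_Mac / (1 + y) = 2.72314 / 1.00625 = 2.70622 years.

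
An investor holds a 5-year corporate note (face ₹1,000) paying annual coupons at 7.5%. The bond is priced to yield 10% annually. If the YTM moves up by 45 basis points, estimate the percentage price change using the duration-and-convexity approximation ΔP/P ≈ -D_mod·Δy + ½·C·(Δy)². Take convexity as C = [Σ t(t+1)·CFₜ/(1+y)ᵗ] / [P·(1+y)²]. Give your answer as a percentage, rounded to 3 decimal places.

-1.744%

With y = 0.1:
  t   CF        PV=CF/(1+0.1)^t    t·PV        t(t+1)·PV
  1        75.00        68.1818        68.1818         136.3636
  2        75.00        61.9835       123.9669         371.9008
  3        75.00        56.3486       169.0458         676.1833
  4        75.00        51.2260       204.9040       1,024.5202
  5     1,075.00       667.4904     3,337.4521      20,024.7127
  Σ                    905.2303     3,903.5507      22,233.6806
P = 905.2303; D_Mac = 4.31222 yrs; D_mod = 3.92020 yrs; C = 20.29864.
Duration effect: -3.92020 × (+0.0045) = -0.017641
Convexity effect: 0.5 × 20.29864 × (0.0045)² = +0.0002055
ΔP/P ≈ -0.017641 + 0.0002055 = -0.017435 = -1.7435%.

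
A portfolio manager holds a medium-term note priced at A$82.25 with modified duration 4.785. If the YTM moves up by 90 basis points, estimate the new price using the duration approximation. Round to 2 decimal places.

A$78.71

Duration approximation: ΔP/P ≈ -D_mod · Δy = -4.785 × (+0.009) = -0.043065.
New price ≈ 82.25 × (1 - 0.043065) = 78.70790375.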